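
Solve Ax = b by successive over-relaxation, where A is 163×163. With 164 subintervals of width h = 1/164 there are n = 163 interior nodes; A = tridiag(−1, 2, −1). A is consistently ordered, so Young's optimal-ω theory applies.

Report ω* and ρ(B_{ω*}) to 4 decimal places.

n=163: λ(B_J) = 1 − λ(A)/2 = cos(kπ/164); k=1 gives ρ_J = 0.9998.
1 − cos²(π/164) = sin²(π/164) ⇒ √(1−ρ_J²) = sin(π/164) = 0.01915.
ω* = 2 / (1 + 0.01915) = 2 / 1.01915 ≈ 1.9624.
ρ(B_{ω*}) = ω*−1 = 0.9624

ω* = 1.9624, ρ_SOR = 0.9624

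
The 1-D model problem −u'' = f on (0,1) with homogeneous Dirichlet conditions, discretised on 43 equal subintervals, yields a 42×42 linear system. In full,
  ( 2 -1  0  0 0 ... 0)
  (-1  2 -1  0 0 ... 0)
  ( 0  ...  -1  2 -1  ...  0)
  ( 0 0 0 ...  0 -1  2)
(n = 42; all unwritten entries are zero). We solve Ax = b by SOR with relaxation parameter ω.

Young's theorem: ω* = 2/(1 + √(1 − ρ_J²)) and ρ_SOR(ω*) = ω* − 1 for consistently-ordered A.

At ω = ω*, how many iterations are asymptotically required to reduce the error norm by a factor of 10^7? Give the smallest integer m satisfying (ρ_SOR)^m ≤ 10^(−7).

With n=42, ρ(Jacobi) = cos(π/43) = 0.9973323.
√(1−ρ_J²) simplifies to sin(π/43) = 0.0729953.
Young: ω* = 2/(1+√(1−ρ_J²)) = 2/(1+0.0729953) = 2/1.0729953 = 1.8639411.
and ρ(B_{ω*}) = 1.8639411 − 1 = 0.8639411.
Need (0.8639411)^m ≤ 10^(−7): m ≥ 7·ln10/|ln 0.8639411| = 16.1181/0.146251 = 110.208 ⇒ m = 111.

m = 111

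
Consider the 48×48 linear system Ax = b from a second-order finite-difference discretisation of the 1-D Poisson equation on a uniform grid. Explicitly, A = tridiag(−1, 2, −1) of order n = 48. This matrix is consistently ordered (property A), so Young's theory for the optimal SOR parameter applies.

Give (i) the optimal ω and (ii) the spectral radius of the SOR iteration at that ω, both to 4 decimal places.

ω* = 1.8796, ρ_SOR = 0.8796

[ρ_J] n=48: ρ(B_J) = cos(π/(n+1)) = cos(π/49) = 0.9979.
root = sin(π/49) = 0.06407  (since 1−cos² = sin²).
Young: ω* = 2/(1+√(1−ρ_J²)) = 2/(1+0.06407) = 2/1.06407 = 1.8796.
At ω = 1.8796 every |λ(B_ω)| = ω−1, so ρ_SOR = 0.8796.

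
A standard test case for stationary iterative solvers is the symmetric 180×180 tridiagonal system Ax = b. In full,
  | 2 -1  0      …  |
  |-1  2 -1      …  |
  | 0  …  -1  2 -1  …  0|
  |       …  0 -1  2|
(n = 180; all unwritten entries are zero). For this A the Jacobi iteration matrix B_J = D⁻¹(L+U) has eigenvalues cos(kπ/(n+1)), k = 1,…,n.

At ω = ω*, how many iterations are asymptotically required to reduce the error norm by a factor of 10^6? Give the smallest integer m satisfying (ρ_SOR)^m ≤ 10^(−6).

m = 398

ρ_J = max_k |cos(kπ/181)| = cos(π/181) = 0.9998494
root = sin(π/181) = 0.0173560  (since 1−cos² = sin²).
So ω* = 2/1.0173560 = 1.9658802 (Young).
[ρ_SOR] ω* − 1 = 0.9658802.
For 6 digits: m = 6·ln10 / (−ln 0.9658802) = 13.8155/0.0347155 = 397.963; round up → m = 398.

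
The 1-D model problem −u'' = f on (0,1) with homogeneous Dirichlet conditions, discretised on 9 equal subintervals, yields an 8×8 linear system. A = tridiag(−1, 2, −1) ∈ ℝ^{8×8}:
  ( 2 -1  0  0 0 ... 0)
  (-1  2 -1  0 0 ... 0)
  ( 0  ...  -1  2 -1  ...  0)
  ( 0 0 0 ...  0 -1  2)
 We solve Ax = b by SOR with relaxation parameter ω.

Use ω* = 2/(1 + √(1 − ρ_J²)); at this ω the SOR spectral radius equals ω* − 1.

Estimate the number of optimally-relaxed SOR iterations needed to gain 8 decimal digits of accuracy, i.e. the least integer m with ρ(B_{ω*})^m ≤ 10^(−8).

½·tridiag(1,0,1) at n=8: λ_k = cos(kπ/9); max |λ| at k=1 ⇒ ρ_J = cos(π/9) ≈ 0.9396926.
1 − cos²(π/9) = sin²(π/9) ⇒ √(1−ρ_J²) = sin(π/9) = 0.3420201.
ω* = 2/(1+0.3420201) = 1.4902906
ρ(B_{ω*}) = ω*−1 = 0.4902906
ρ_SOR^m ≤ 10^(−8) ⇔ m ≥ 8·ln10/(−ln 0.4902906) = 18.4207/0.712757 = 25.844; m = ⌈25.844⌉ = 26.

m = 26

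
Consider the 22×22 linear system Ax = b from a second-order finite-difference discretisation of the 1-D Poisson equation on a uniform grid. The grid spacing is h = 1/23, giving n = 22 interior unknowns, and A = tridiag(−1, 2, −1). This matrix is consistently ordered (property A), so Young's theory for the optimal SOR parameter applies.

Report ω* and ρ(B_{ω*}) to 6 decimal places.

With n=22, ρ(Jacobi) = cos(π/23) = 0.990686.
1 − cos²(π/23) = sin²(π/23) ⇒ √(1−ρ_J²) = sin(π/23) = 0.1361666.
[ω*] 2 ÷ (1 + 0.1361666) = 2 ÷ 1.1361666 = 1.760305.
and ρ(B_{ω*}) = 1.760305 − 1 = 0.760305.

ω* = 1.760305, ρ_SOR = 0.760305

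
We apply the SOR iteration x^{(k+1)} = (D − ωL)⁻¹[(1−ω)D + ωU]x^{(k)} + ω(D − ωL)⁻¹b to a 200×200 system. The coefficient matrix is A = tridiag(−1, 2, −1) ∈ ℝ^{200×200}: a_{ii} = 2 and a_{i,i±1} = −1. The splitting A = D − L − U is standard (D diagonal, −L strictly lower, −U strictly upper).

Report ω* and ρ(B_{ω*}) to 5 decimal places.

ω* = 1.96922, ρ_SOR = 0.96922

½·tridiag(1,0,1) at n=200: λ_k = cos(kπ/201); max |λ| at k=1 ⇒ ρ_J = cos(π/201) ≈ 0.99988.
root = sin(π/201) = 0.015629  (since 1−cos² = sin²).
ω* = 2 / (1 + 0.015629) = 2 / 1.015629 ≈ 1.96922.
[ρ_SOR] ω* − 1 = 0.96922.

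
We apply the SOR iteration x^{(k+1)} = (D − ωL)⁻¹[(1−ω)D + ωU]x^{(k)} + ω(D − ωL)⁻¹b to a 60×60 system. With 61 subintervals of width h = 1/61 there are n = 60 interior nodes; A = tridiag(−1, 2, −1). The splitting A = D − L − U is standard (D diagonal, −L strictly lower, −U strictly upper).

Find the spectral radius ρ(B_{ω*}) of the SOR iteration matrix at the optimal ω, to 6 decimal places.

ρ_J = max_k |cos(kπ/61)| = cos(π/61) = 0.998674
√(1 − cos²(π/61)) = sin(π/61) ≈ 0.0514788.
ω* = 2 / (1 + 0.0514788) = 2 / 1.0514788 ≈ 1.902083.
ρ_SOR = ω* − 1 ≈ 0.902083.

ρ_SOR = 0.902083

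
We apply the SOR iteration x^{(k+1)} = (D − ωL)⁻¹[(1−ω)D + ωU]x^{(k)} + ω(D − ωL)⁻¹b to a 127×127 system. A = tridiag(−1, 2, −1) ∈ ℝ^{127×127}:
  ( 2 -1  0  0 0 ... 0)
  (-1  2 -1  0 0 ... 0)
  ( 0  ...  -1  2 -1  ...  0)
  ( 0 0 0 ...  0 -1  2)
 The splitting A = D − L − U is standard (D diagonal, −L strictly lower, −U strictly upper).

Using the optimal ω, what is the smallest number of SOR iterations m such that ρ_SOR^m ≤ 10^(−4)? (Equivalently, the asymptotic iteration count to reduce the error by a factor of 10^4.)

m = 188

[ρ_J] n=127: ρ(B_J) = cos(π/(n+1)) = cos(π/128) = 0.9996988.
1 − cos²(π/128) = sin²(π/128) ⇒ √(1−ρ_J²) = sin(π/128) = 0.0245412.
So ω* = 2/1.0245412 = 1.9520933 (Young).
and ρ(B_{ω*}) = 1.9520933 − 1 = 0.9520933.
ρ_SOR^m ≤ 10^(−4) ⇔ m ≥ 4·ln10/(−ln 0.9520933) = 9.21034/0.0490922 = 187.613; m = ⌈187.613⌉ = 188.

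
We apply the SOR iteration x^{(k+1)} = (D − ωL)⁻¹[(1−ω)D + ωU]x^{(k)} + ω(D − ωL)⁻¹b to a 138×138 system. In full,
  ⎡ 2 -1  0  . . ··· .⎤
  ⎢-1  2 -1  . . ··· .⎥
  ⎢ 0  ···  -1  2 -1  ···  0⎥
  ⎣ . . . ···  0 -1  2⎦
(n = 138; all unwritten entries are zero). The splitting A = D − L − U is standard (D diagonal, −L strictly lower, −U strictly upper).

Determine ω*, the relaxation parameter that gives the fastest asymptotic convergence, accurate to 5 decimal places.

ρ_J = max_k |cos(kπ/139)| = cos(π/139) = 0.99974
√(1−ρ_J²) simplifies to sin(π/139) = 0.022599.
Then 2/(1+√(1−ρ_J²)) = 2/(1+0.022599); ω* = 2/1.022599 = 1.95580.
ρ(B_{ω*}) = ω*−1 = 0.95580

ω* = 1.95580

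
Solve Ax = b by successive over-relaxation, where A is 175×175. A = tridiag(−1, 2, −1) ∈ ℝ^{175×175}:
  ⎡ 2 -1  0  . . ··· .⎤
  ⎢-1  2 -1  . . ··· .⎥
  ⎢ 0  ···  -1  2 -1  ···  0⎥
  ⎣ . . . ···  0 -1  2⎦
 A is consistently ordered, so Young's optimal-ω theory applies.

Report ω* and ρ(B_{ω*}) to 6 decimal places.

ω* = 1.964928, ρ_SOR = 0.964928

ρ_J = max_k |cos(kπ/176)| = cos(π/176) = 0.999841
1 − cos²(π/176) = sin²(π/176) ⇒ √(1−ρ_J²) = sin(π/176) = 0.0178490.
So ω* = 2/1.0178490 = 1.964928 (Young).
and ρ(B_{ω*}) = 1.964928 − 1 = 0.964928.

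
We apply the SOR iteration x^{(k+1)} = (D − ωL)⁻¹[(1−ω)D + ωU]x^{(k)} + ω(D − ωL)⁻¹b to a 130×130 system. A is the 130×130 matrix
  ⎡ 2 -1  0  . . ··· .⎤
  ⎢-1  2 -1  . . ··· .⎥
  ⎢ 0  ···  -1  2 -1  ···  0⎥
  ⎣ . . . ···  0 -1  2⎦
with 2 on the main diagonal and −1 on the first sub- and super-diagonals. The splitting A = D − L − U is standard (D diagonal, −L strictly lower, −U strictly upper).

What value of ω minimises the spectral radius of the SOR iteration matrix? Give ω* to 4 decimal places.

With n=130, ρ(Jacobi) = cos(π/131) = 0.9997.
1 − cos²(π/131) = sin²(π/131) ⇒ √(1−ρ_J²) = sin(π/131) = 0.02398.
Then 2/(1+√(1−ρ_J²)) = 2/(1+0.02398); ω* = 2/1.02398 = 1.9532.
Hence ρ(B_{ω*}) = 1.9532 − 1 = 0.9532.

ω* = 1.9532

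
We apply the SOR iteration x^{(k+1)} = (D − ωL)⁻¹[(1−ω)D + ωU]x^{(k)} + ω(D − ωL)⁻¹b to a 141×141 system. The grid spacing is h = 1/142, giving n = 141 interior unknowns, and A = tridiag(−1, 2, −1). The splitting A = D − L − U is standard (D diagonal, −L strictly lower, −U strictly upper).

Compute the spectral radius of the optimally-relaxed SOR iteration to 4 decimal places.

[ρ_J] n=141: ρ(B_J) = cos(π/(n+1)) = cos(π/142) = 0.9998.
√(1−ρ_J²) simplifies to sin(π/142) = 0.02212.
Then 2/(1+√(1−ρ_J²)) = 2/(1+0.02212); ω* = 2/1.02212 = 1.9567.
[ρ_SOR] ω* − 1 = 0.9567.

ρ_SOR = 0.9567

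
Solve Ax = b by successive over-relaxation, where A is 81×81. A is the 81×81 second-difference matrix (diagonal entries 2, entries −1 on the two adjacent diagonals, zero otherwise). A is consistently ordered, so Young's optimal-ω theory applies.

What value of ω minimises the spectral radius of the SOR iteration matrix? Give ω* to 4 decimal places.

ω* = 1.9262

ρ_J = max_k |cos(kπ/82)| = cos(π/82) = 0.9993
√(1−ρ_J²) simplifies to sin(π/82) = 0.03830.
Young: ω* = 2/(1+√(1−ρ_J²)) = 2/(1+0.03830) = 2/1.03830 = 1.9262.
Hence ρ(B_{ω*}) = 1.9262 − 1 = 0.9262.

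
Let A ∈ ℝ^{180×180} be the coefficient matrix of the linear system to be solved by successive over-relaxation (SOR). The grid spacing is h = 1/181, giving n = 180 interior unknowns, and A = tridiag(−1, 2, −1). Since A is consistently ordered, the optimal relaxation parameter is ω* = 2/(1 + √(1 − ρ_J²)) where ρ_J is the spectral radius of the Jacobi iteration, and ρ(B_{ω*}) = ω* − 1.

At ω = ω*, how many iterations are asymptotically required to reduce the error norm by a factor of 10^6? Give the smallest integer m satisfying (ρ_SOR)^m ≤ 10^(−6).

ρ_J = max_k |cos(kπ/181)| = cos(π/181) = 0.9998494
root = sin(π/181) = 0.0173560  (since 1−cos² = sin²).
ω* = 2 / (1 + 0.0173560) = 2 / 1.0173560 ≈ 1.9658802.
and ρ(B_{ω*}) = 1.9658802 − 1 = 0.9658802.
ρ_SOR^m ≤ 10^(−6) ⇔ m ≥ 6·ln10/(−ln 0.9658802) = 13.8155/0.0347155 = 397.963; m = ⌈397.963⌉ = 398.

m = 398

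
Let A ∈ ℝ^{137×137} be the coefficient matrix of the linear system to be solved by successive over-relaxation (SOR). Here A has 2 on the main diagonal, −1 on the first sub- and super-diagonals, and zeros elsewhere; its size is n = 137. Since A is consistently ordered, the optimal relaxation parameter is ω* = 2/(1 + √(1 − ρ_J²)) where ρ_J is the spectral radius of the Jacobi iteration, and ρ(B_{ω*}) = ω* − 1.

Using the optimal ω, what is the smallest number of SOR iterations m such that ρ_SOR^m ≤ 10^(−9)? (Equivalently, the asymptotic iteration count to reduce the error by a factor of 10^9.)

m = 456

B_J for the 137×137 system has eigenvalues cos(kπ/138); ρ_J = cos(π/138) = 0.9997409.
1 − cos²(π/138) = sin²(π/138) ⇒ √(1−ρ_J²) = sin(π/138) = 0.0227632.
Young: ω* = 2/(1+√(1−ρ_J²)) = 2/(1+0.0227632) = 2/1.0227632 = 1.9554869.
ρ(B_{ω*}) = ω*−1 = 0.9554869
For 9 digits: m = 9·ln10 / (−ln 0.9554869) = 20.7233/0.0455342 = 455.115; round up → m = 456.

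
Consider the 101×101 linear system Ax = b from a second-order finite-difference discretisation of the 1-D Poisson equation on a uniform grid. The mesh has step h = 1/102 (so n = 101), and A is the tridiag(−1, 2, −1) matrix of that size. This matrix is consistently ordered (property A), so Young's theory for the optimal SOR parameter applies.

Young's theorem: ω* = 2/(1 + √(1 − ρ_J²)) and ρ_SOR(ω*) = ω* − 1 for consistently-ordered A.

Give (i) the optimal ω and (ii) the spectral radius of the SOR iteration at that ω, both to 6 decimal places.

n=101: λ(B_J) = 1 − λ(A)/2 = cos(kπ/102); k=1 gives ρ_J = 0.999526.
root = sin(π/102) = 0.0307951  (since 1−cos² = sin²).
Then 2/(1+√(1−ρ_J²)) = 2/(1+0.0307951); ω* = 2/1.0307951 = 1.940250.
ρ(B_{ω*}) = ω*−1 = 0.940250

ω* = 1.940250, ρ_SOR = 0.940250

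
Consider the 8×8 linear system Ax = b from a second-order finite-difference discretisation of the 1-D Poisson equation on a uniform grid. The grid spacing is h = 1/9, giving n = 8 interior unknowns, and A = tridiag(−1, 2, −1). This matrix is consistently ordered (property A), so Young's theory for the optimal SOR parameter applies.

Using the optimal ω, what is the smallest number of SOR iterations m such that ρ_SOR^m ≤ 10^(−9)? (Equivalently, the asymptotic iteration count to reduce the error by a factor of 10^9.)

m = 30

[ρ_J] n=8: ρ(B_J) = cos(π/(n+1)) = cos(π/9) = 0.9396926.
root = sin(π/9) = 0.3420201  (since 1−cos² = sin²).
Young: ω* = 2/(1+√(1−ρ_J²)) = 2/(1+0.3420201) = 2/1.3420201 = 1.4902906.
and ρ(B_{ω*}) = 1.4902906 − 1 = 0.4902906.
9·ln10 = 20.7233; −ln(0.4902906) = 0.712757; m = ⌈20.7233/0.712757⌉ = ⌈29.075⌉ = 30.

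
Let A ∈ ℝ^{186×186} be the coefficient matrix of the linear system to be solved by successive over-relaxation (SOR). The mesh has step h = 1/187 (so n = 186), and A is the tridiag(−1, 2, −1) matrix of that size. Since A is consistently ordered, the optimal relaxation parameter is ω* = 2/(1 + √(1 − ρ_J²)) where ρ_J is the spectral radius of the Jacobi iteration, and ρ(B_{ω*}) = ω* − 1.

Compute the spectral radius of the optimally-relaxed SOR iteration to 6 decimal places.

B_J for the 186×186 system has eigenvalues cos(kπ/187); ρ_J = cos(π/187) = 0.999859.
root = sin(π/187) = 0.0167992  (since 1−cos² = sin²).
ω* = 2/(1+0.0167992) = 1.966957
ρ(B_{ω*}) = ω*−1 = 0.966957

ρ_SOR = 0.966957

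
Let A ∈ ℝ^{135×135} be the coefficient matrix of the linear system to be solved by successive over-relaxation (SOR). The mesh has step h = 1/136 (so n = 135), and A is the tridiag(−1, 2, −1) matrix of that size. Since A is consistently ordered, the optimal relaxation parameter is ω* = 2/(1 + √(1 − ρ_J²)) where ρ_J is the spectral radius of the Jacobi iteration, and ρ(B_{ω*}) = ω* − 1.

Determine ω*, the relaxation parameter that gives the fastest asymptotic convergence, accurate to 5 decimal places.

ω* = 1.95485

ρ_J = max_k |cos(kπ/136)| = cos(π/136) = 0.99973
√(1 − cos²(π/136)) = sin(π/136) ≈ 0.023098.
ω* = 2/(1 + 0.023098) = 2/1.023098 = 1.95485.
ρ(B_{ω*}) = ω*−1 = 0.95485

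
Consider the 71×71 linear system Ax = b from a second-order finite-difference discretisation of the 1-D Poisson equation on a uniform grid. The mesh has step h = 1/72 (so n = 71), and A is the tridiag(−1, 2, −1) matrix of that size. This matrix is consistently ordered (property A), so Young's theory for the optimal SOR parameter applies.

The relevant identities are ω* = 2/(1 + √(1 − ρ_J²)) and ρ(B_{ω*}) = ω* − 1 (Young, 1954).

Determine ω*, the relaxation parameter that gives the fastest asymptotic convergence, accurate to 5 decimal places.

½·tridiag(1,0,1) at n=71: λ_k = cos(kπ/72); max |λ| at k=1 ⇒ ρ_J = cos(π/72) ≈ 0.99905.
root = sin(π/72) = 0.043619  (since 1−cos² = sin²).
Young: ω* = 2/(1+√(1−ρ_J²)) = 2/(1+0.043619) = 2/1.043619 = 1.91641.
At ω = 1.91641 every |λ(B_ω)| = ω−1, so ρ_SOR = 0.91641.

ω* = 1.91641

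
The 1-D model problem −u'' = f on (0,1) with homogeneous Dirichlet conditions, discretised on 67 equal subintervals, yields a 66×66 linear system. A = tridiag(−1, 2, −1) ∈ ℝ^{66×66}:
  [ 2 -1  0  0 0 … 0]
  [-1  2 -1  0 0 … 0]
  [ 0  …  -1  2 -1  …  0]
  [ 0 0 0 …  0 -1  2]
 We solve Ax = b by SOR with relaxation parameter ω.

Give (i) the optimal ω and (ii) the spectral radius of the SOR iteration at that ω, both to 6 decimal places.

With n=66, ρ(Jacobi) = cos(π/67) = 0.998901.
root = sin(π/67) = 0.0468723  (since 1−cos² = sin²).
[ω*] 2 ÷ (1 + 0.0468723) = 2 ÷ 1.0468723 = 1.910453.
Hence ρ(B_{ω*}) = 1.910453 − 1 = 0.910453.

ω* = 1.910453, ρ_SOR = 0.910453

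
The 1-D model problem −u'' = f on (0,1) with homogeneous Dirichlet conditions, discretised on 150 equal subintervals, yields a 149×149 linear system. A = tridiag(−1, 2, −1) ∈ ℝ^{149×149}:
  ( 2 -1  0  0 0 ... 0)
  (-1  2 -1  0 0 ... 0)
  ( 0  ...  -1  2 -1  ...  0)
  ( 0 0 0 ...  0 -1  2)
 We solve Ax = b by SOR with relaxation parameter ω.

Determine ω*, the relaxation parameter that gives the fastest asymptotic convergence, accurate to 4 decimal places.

ω* = 1.9590

B_J for the 149×149 system has eigenvalues cos(kπ/150); ρ_J = cos(π/150) = 0.9998.
√(1−ρ_J²) simplifies to sin(π/150) = 0.02094.
ω* = 2/(1 + 0.02094) = 2/1.02094 = 1.9590.
and ρ(B_{ω*}) = 1.9590 − 1 = 0.9590.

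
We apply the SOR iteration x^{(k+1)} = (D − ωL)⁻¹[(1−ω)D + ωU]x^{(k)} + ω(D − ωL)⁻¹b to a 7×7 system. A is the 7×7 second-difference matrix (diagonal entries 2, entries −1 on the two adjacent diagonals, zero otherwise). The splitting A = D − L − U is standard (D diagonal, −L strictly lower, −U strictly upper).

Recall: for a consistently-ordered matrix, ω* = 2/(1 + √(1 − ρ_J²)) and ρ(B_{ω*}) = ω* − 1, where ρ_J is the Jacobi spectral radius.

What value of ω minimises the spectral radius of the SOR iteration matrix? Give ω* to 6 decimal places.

With n=7, ρ(Jacobi) = cos(π/8) = 0.923880.
root = sin(π/8) = 0.3826834  (since 1−cos² = sin²).
ω* = 2 / (1 + 0.3826834) = 2 / 1.3826834 ≈ 1.446463.
At ω = 1.446463 every |λ(B_ω)| = ω−1, so ρ_SOR = 0.446463.

ω* = 1.446463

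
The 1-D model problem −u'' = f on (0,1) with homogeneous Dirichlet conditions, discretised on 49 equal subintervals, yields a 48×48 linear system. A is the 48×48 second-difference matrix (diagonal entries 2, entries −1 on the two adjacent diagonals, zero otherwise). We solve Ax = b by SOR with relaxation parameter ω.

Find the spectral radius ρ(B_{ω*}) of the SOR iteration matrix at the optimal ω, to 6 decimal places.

½·tridiag(1,0,1) at n=48: λ_k = cos(kπ/49); max |λ| at k=1 ⇒ ρ_J = cos(π/49) ≈ 0.997945.
√(1 − cos²(π/49)) = sin(π/49) ≈ 0.0640702.
Young: ω* = 2/(1+√(1−ρ_J²)) = 2/(1+0.0640702) = 2/1.0640702 = 1.879575.
Hence ρ(B_{ω*}) = 1.879575 − 1 = 0.879575.

ρ_SOR = 0.879575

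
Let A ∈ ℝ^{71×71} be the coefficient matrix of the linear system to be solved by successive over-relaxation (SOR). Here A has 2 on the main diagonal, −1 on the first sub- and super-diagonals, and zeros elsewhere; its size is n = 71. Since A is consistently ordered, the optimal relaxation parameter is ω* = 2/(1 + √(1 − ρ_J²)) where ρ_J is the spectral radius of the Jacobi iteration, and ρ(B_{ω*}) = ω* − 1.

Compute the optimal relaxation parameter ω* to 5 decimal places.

spectrum of D⁻¹(L+U) = {cos(kπ/72) : 1≤k≤71}; ρ_J = cos(π/72) = 0.99905.
root = sin(π/72) = 0.043619  (since 1−cos² = sin²).
Then 2/(1+√(1−ρ_J²)) = 2/(1+0.043619); ω* = 2/1.043619 = 1.91641.
ρ_SOR = ω* − 1 = 1.91641 − 1 = 0.91641.

ω* = 1.91641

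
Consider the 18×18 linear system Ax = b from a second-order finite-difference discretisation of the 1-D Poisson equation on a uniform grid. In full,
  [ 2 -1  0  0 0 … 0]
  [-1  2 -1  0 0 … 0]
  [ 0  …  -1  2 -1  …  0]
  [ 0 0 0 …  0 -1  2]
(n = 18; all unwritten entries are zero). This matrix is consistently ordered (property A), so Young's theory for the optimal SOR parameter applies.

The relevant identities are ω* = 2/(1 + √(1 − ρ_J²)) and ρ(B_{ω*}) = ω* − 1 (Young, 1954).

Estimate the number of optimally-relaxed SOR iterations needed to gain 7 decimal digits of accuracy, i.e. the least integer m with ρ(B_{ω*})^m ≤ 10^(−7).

ρ_J = max_k |cos(kπ/19)| = cos(π/19) = 0.9863613
√(1−ρ_J²) = |sin(π/19)| = 0.1645946
Then 2/(1+√(1−ρ_J²)) = 2/(1+0.1645946); ω* = 2/1.1645946 = 1.7173358.
ρ_SOR = ω* − 1 ≈ 0.7173358.
(0.7173358)^m ≤ 10^{−7}  ⇒  m·ln(0.7173358) ≤ −7·ln10  ⇒  m ≥ 48.518  ⇒  m = 49

m = 49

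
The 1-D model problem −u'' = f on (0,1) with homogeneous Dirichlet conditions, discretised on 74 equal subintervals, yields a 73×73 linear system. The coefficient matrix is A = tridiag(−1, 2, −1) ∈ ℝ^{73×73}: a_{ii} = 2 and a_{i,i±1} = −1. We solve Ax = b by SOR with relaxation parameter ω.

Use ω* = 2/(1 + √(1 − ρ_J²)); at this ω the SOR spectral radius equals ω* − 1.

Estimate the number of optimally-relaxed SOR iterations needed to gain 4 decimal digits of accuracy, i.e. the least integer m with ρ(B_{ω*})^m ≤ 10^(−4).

m = 109

spectrum of D⁻¹(L+U) = {cos(kπ/74) : 1≤k≤73}; ρ_J = cos(π/74) = 0.9990990.
root = sin(π/74) = 0.0424412  (since 1−cos² = sin²).
ω* = 2/(1+0.0424412) = 1.9185734
ρ_SOR = ω* − 1 = 1.9185734 − 1 = 0.9185734.
m ≥ 4·ln10 / (−ln 0.9185734) = 108.442; smallest integer m = 109.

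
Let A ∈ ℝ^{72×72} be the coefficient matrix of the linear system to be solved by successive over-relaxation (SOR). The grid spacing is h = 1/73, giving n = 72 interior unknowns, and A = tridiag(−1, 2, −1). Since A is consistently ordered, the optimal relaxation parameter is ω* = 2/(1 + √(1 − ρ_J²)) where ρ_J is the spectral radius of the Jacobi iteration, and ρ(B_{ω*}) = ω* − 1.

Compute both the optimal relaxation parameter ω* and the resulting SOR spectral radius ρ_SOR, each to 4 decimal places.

ω* = 1.9175, ρ_SOR = 0.9175

½·tridiag(1,0,1) at n=72: λ_k = cos(kπ/73); max |λ| at k=1 ⇒ ρ_J = cos(π/73) ≈ 0.9991.
√(1−ρ_J²) = |sin(π/73)| = 0.04302
Then 2/(1+√(1−ρ_J²)) = 2/(1+0.04302); ω* = 2/1.04302 = 1.9175.
ρ_SOR = ω* − 1 ≈ 0.9175.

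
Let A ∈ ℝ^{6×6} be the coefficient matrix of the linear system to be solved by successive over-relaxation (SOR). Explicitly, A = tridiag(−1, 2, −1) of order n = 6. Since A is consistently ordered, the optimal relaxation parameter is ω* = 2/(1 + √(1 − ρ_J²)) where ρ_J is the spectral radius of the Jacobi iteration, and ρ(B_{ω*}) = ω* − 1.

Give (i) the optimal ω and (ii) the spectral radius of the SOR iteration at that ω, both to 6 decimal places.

n=6: λ(B_J) = 1 − λ(A)/2 = cos(kπ/7); k=1 gives ρ_J = 0.900969.
√(1−ρ_J²) simplifies to sin(π/7) = 0.4338837.
[ω*] 2 ÷ (1 + 0.4338837) = 2 ÷ 1.4338837 = 1.394813.
Hence ρ(B_{ω*}) = 1.394813 − 1 = 0.394813.

ω* = 1.394813, ρ_SOR = 0.394813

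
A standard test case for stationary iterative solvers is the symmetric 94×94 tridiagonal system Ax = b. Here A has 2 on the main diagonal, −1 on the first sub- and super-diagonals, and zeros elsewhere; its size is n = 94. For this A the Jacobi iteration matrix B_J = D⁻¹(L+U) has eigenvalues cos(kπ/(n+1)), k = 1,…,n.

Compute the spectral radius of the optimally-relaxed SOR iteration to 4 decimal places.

With n=94, ρ(Jacobi) = cos(π/95) = 0.9995.
√(1 − cos²(π/95)) = sin(π/95) ≈ 0.03306.
ω* = 2 / (1 + 0.03306) = 2 / 1.03306 ≈ 1.9360.
ρ(B_{ω*}) = ω*−1 = 0.9360

ρ_SOR = 0.9360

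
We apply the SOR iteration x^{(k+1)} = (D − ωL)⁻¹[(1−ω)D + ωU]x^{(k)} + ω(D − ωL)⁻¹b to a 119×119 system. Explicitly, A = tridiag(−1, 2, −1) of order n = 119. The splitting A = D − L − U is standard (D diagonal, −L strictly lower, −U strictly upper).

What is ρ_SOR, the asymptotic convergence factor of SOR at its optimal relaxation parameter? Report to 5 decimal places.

ρ_J = max_k |cos(kπ/120)| = cos(π/120) = 0.99966
√(1−ρ_J²) = |sin(π/120)| = 0.026177
Young: ω* = 2/(1+√(1−ρ_J²)) = 2/(1+0.026177) = 2/1.026177 = 1.94898.
and ρ(B_{ω*}) = 1.94898 − 1 = 0.94898.

ρ_SOR = 0.94898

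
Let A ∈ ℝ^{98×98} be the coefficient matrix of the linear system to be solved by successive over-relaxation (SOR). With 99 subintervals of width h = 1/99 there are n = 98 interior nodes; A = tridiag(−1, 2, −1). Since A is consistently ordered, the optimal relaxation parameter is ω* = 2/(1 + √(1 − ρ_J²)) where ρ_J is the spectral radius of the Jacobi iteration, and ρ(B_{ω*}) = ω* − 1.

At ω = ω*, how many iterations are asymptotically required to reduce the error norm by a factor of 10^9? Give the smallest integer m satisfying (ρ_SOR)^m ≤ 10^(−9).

B_J for the 98×98 system has eigenvalues cos(kπ/99); ρ_J = cos(π/99) = 0.9994965.
1 − cos²(π/99) = sin²(π/99) ⇒ √(1−ρ_J²) = sin(π/99) = 0.0317279.
ω* = 2 / (1 + 0.0317279) = 2 / 1.0317279 ≈ 1.9384956.
ρ_SOR = ω* − 1 = 1.9384956 − 1 = 0.9384956.
For 9 digits: m = 9·ln10 / (−ln 0.9384956) = 20.7233/0.0634771 = 326.469; round up → m = 327.

m = 327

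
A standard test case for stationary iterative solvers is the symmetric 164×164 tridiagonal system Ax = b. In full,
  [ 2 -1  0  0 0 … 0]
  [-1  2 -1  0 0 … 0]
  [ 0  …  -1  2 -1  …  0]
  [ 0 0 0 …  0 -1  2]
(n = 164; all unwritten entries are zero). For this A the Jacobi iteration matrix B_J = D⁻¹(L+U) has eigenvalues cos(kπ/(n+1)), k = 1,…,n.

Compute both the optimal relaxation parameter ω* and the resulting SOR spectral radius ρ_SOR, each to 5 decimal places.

With n=164, ρ(Jacobi) = cos(π/165) = 0.99982.
√(1 − cos²(π/165)) = sin(π/165) ≈ 0.019039.
ω* = 2 / (1 + 0.019039) = 2 / 1.019039 ≈ 1.96263.
and ρ(B_{ω*}) = 1.96263 − 1 = 0.96263.

ω* = 1.96263, ρ_SOR = 0.96263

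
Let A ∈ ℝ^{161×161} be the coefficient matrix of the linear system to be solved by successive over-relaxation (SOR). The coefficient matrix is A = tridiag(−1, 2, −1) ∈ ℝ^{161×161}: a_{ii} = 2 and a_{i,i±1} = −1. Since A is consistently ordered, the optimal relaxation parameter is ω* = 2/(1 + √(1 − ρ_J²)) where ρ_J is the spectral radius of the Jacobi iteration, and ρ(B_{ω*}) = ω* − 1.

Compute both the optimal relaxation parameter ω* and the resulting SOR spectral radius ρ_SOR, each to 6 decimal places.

ω* = 1.961955, ρ_SOR = 0.961955

ρ_J = max_k |cos(kπ/162)| = cos(π/162) = 0.999812
√(1−ρ_J²) = |sin(π/162)| = 0.0193913
ω* = 2/(1 + 0.0193913) = 2/1.0193913 = 1.961955.
ρ(B_{ω*}) = ω*−1 = 0.961955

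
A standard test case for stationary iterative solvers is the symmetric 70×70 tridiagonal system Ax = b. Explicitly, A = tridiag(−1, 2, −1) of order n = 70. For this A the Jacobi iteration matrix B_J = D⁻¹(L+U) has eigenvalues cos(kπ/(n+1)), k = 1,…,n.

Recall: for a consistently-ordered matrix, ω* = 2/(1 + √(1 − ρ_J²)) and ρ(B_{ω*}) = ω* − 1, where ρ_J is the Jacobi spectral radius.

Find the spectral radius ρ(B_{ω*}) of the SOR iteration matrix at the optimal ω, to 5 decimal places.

n=70: λ(B_J) = 1 − λ(A)/2 = cos(kπ/71); k=1 gives ρ_J = 0.99902.
root = sin(π/71) = 0.044233  (since 1−cos² = sin²).
ω* = 2/(1+0.044233) = 1.91528
ρ_SOR = ω* − 1 = 1.91528 − 1 = 0.91528.

ρ_SOR = 0.91528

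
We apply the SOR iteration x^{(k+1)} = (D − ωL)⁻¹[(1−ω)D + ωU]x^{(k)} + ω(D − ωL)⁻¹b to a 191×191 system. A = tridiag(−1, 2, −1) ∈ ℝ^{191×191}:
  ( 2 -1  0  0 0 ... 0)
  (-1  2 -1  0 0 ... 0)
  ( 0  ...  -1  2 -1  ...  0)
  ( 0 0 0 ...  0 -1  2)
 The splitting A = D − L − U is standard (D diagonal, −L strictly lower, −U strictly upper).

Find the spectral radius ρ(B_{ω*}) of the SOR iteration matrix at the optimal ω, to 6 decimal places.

n=191: λ(B_J) = 1 − λ(A)/2 = cos(kπ/192); k=1 gives ρ_J = 0.999866.
root = sin(π/192) = 0.0163617  (since 1−cos² = sin²).
ω* = 2/(1 + 0.0163617) = 2/1.0163617 = 1.967803.
At ω = 1.967803 every |λ(B_ω)| = ω−1, so ρ_SOR = 0.967803.

ρ_SOR = 0.967803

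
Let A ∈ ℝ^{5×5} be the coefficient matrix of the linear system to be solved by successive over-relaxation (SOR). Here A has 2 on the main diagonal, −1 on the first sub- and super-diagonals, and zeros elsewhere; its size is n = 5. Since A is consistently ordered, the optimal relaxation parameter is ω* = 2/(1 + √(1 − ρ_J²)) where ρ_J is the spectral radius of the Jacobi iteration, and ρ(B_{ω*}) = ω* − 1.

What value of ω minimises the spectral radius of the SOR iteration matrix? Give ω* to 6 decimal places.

ρ_J = max_k |cos(kπ/6)| = cos(π/6) = 0.866025
1 − cos²(π/6) = sin²(π/6) ⇒ √(1−ρ_J²) = sin(π/6) = 0.5000000.
ω* = 2 / (1 + 0.5000000) = 2 / 1.5000000 ≈ 1.333333.
ρ(B_{ω*}) = ω*−1 = 0.333333

ω* = 1.333333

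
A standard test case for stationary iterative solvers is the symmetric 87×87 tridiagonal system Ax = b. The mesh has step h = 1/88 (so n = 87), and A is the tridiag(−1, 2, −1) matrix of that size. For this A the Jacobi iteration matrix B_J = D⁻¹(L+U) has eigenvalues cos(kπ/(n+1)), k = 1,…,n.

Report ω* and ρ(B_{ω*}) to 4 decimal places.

B_J for the 87×87 system has eigenvalues cos(kπ/88); ρ_J = cos(π/88) = 0.9994.
root = sin(π/88) = 0.03569  (since 1−cos² = sin²).
ω* = 2/(1 + 0.03569) = 2/1.03569 = 1.9311.
ρ(B_{ω*}) = ω*−1 = 0.9311

ω* = 1.9311, ρ_SOR = 0.9311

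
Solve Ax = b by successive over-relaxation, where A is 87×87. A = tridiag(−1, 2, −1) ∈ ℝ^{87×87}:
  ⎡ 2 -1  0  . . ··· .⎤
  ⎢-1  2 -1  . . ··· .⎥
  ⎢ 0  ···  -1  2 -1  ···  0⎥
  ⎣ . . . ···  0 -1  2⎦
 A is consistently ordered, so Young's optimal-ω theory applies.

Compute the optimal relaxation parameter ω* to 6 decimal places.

ω* = 1.931075

n=87: λ(B_J) = 1 − λ(A)/2 = cos(kπ/88); k=1 gives ρ_J = 0.999363.
√(1−ρ_J²) = |sin(π/88)| = 0.0356923
Young: ω* = 2/(1+√(1−ρ_J²)) = 2/(1+0.0356923) = 2/1.0356923 = 1.931075.
Hence ρ(B_{ω*}) = 1.931075 − 1 = 0.931075.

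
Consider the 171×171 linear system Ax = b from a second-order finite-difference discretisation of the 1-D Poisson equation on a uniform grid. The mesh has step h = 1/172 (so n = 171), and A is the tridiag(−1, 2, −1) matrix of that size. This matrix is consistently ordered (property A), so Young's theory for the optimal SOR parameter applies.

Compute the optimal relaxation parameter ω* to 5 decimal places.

ρ_J = max_k |cos(kπ/172)| = cos(π/172) = 0.99983
1 − cos²(π/172) = sin²(π/172) ⇒ √(1−ρ_J²) = sin(π/172) = 0.018264.
ω* = 2/(1+0.018264) = 1.96413
and ρ(B_{ω*}) = 1.96413 − 1 = 0.96413.

ω* = 1.96413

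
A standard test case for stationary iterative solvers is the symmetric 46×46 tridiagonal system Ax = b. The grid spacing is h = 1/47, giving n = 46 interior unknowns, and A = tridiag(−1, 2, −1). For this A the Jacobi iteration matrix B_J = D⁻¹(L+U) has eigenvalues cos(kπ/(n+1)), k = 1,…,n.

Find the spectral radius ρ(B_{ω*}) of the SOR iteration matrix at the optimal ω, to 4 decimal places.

ρ_J = max_k |cos(kπ/47)| = cos(π/47) = 0.9978
1 − cos²(π/47) = sin²(π/47) ⇒ √(1−ρ_J²) = sin(π/47) = 0.06679.
Then 2/(1+√(1−ρ_J²)) = 2/(1+0.06679); ω* = 2/1.06679 = 1.8748.
At ω = 1.8748 every |λ(B_ω)| = ω−1, so ρ_SOR = 0.8748.

ρ_SOR = 0.8748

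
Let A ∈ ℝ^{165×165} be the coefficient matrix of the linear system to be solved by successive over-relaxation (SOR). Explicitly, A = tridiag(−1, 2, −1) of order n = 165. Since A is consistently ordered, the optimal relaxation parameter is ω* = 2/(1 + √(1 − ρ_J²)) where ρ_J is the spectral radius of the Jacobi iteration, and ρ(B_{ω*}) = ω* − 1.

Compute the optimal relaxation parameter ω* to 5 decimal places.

[ρ_J] n=165: ρ(B_J) = cos(π/(n+1)) = cos(π/166) = 0.99982.
√(1 − cos²(π/166)) = sin(π/166) ≈ 0.018924.
ω* = 2/(1 + 0.018924) = 2/1.018924 = 1.96285.
ρ_SOR = ω* − 1 = 1.96285 − 1 = 0.96285.

ω* = 1.96285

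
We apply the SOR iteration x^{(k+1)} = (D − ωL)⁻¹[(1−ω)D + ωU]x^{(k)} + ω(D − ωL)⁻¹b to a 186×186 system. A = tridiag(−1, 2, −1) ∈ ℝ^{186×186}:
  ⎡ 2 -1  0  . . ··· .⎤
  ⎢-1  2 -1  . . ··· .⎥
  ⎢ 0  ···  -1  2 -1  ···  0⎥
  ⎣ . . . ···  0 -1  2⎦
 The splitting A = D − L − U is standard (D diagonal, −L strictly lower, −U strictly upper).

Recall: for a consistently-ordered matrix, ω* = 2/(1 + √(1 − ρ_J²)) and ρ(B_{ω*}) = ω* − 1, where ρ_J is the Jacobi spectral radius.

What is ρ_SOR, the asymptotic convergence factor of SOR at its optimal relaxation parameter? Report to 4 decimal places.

ρ_SOR = 0.9670

B_J for the 186×186 system has eigenvalues cos(kπ/187); ρ_J = cos(π/187) = 0.9999.
√(1−ρ_J²) = |sin(π/187)| = 0.01680
Then 2/(1+√(1−ρ_J²)) = 2/(1+0.01680); ω* = 2/1.01680 = 1.9670.
[ρ_SOR] ω* − 1 = 0.9670.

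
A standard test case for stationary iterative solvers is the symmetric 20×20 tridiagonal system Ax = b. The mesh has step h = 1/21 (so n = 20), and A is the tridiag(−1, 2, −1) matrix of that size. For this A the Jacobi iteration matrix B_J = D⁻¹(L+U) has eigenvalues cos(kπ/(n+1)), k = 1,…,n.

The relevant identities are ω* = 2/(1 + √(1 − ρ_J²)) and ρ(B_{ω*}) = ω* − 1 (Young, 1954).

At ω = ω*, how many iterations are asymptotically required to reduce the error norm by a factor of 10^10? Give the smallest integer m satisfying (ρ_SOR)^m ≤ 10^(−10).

With n=20, ρ(Jacobi) = cos(π/21) = 0.9888308.
1 − cos²(π/21) = sin²(π/21) ⇒ √(1−ρ_J²) = sin(π/21) = 0.1490423.
[ω*] 2 ÷ (1 + 0.1490423) = 2 ÷ 1.1490423 = 1.7405800.
At ω = 1.7405800 every |λ(B_ω)| = ω−1, so ρ_SOR = 0.7405800.
10·ln10 = 23.0259; −ln(0.7405800) = 0.300322; m = ⌈23.0259/0.300322⌉ = ⌈76.671⌉ = 77.

m = 77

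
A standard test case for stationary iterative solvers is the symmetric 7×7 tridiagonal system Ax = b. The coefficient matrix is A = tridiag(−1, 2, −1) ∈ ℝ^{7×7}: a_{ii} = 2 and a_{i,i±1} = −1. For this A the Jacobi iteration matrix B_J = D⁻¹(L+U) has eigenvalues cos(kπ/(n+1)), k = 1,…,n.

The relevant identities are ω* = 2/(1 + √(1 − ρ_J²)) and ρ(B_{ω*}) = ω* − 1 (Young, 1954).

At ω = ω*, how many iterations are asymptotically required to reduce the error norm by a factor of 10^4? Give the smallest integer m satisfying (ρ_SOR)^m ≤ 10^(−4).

m = 12

spectrum of D⁻¹(L+U) = {cos(kπ/8) : 1≤k≤7}; ρ_J = cos(π/8) = 0.9238795.
root = sin(π/8) = 0.3826834  (since 1−cos² = sin²).
So ω* = 2/1.3826834 = 1.4464627 (Young).
ρ_SOR = ω* − 1 = 1.4464627 − 1 = 0.4464627.
Need (0.4464627)^m ≤ 10^(−4): m ≥ 4·ln10/|ln 0.4464627| = 9.21034/0.806399 = 11.422 ⇒ m = 12.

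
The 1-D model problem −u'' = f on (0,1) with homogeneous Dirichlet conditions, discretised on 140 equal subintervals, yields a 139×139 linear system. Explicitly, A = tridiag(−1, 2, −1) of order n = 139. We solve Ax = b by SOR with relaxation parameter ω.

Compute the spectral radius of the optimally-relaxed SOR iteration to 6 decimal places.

B_J for the 139×139 system has eigenvalues cos(kπ/140); ρ_J = cos(π/140) = 0.999748.
√(1 − cos²(π/140)) = sin(π/140) ≈ 0.0224381.
Then 2/(1+√(1−ρ_J²)) = 2/(1+0.0224381); ω* = 2/1.0224381 = 1.956109.
ρ_SOR = ω* − 1 = 1.956109 − 1 = 0.956109.

ρ_SOR = 0.956109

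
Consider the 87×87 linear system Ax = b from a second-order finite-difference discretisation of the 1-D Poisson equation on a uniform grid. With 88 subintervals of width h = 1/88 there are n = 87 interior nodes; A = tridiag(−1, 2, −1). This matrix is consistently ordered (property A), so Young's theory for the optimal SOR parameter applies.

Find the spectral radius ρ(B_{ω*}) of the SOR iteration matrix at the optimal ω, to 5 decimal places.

ρ_J = max_k |cos(kπ/88)| = cos(π/88) = 0.99936
√(1−ρ_J²) = |sin(π/88)| = 0.035692
ω* = 2/(1+0.035692) = 1.93108
ρ(B_{ω*}) = ω*−1 = 0.93108

ρ_SOR = 0.93108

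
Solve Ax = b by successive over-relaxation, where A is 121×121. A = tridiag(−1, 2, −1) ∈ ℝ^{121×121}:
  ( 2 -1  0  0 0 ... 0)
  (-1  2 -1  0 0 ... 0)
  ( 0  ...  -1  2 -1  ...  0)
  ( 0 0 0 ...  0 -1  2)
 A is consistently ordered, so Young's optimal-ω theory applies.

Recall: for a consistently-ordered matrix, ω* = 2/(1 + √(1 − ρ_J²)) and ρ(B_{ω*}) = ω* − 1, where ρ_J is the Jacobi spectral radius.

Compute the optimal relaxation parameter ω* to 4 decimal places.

[ρ_J] n=121: ρ(B_J) = cos(π/(n+1)) = cos(π/122) = 0.9997.
√(1−ρ_J²) simplifies to sin(π/122) = 0.02575.
ω* = 2/(1 + 0.02575) = 2/1.02575 = 1.9498.
ρ_SOR = ω* − 1 ≈ 0.9498.

ω* = 1.9498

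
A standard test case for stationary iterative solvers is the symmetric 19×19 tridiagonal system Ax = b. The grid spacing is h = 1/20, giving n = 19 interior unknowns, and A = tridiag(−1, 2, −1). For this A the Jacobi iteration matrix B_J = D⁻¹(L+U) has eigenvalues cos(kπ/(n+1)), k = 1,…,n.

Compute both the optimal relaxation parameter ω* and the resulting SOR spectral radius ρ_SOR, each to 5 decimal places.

ω* = 1.72945, ρ_SOR = 0.72945

With n=19, ρ(Jacobi) = cos(π/20) = 0.98769.
1 − cos²(π/20) = sin²(π/20) ⇒ √(1−ρ_J²) = sin(π/20) = 0.156434.
So ω* = 2/1.156434 = 1.72945 (Young).
Hence ρ(B_{ω*}) = 1.72945 − 1 = 0.72945.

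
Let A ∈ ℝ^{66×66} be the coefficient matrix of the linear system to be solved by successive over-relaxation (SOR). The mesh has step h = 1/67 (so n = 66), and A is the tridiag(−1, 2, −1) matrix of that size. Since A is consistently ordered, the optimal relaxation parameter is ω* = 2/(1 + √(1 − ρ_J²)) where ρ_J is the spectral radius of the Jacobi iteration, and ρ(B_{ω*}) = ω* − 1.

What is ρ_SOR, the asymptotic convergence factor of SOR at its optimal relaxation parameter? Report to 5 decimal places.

ρ_SOR = 0.91045

[ρ_J] n=66: ρ(B_J) = cos(π/(n+1)) = cos(π/67) = 0.99890.
√(1 − cos²(π/67)) = sin(π/67) ≈ 0.046872.
ω* = 2/(1 + 0.046872) = 2/1.046872 = 1.91045.
[ρ_SOR] ω* − 1 = 0.91045.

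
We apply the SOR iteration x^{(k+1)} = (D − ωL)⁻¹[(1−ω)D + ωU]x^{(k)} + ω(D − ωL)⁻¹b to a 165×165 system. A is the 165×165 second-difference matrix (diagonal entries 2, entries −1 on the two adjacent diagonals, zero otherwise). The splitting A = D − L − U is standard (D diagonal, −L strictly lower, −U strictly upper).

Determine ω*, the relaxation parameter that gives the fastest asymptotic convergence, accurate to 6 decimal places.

n=165: λ(B_J) = 1 − λ(A)/2 = cos(kπ/166); k=1 gives ρ_J = 0.999821.
root = sin(π/166) = 0.0189241  (since 1−cos² = sin²).
Young: ω* = 2/(1+√(1−ρ_J²)) = 2/(1+0.0189241) = 2/1.0189241 = 1.962855.
ρ_SOR = ω* − 1 = 1.962855 − 1 = 0.962855.

ω* = 1.962855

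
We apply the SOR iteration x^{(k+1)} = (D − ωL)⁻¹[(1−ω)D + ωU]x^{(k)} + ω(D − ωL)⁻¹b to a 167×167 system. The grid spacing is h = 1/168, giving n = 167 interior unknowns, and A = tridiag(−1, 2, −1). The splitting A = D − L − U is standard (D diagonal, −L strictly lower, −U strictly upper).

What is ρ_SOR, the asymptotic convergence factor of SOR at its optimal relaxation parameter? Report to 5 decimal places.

ρ_SOR = 0.96329

spectrum of D⁻¹(L+U) = {cos(kπ/168) : 1≤k≤167}; ρ_J = cos(π/168) = 0.99983.
√(1−ρ_J²) simplifies to sin(π/168) = 0.018699.
So ω* = 2/1.018699 = 1.96329 (Young).
and ρ(B_{ω*}) = 1.96329 − 1 = 0.96329.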